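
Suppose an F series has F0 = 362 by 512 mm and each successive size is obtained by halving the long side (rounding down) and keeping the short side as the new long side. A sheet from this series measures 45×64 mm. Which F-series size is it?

F0: 362 × 512 mm
F1: 256 × 362 mm
F2: 181 × 256 mm
F3: 128 × 181 mm
F4: 90 × 128 mm
F5: 64 × 90 mm
F6: 45 × 64 mm
F7: 32 × 45 mm
→ matches F6.

F6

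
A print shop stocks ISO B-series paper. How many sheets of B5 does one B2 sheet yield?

Each ISO step halves the sheet: 1 × B2 → 2 × B3 → 4 × B4 → 8 × B5
From B2 to B5 is 3 halving steps: 2^3 = 8.

8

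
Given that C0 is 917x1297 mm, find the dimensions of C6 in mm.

C1: ⌊1297/2⌋ × 917 = 648 × 917 mm
C2: ⌊917/2⌋ × 648 = 458 × 648 mm
C3: ⌊648/2⌋ × 458 = 324 × 458 mm
C4: ⌊458/2⌋ × 324 = 229 × 324 mm
C5: ⌊324/2⌋ × 229 = 162 × 229 mm
C6: ⌊229/2⌋ × 162 = 114 × 162 mm

114 × 162 mm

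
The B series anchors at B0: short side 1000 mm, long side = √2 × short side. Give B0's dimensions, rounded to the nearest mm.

Short side = 1000 mm; long side = 1000√2 ≈ 1414.2 mm.

1000 × 1414 mm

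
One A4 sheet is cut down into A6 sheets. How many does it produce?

Each ISO step halves the sheet: 1 × A4 → 2 × A5 → 4 × A6
From A4 to A6 is 2 halving steps: 2^2 = 4.

4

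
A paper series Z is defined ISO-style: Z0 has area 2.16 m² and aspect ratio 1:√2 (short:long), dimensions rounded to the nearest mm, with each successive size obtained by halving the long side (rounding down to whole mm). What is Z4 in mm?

Let Z0's short side be w mm. w · w√2 = 2.16 m² = 2,160,000 mm², so w ≈ 1235.9 mm and w√2 ≈ 1747.8 mm → Z0 = 1236 × 1748 mm.
Z1: ⌊1748/2⌋ × 1236 = 874 × 1236 mm
Z2: ⌊1236/2⌋ × 874 = 618 × 874 mm
Z3: ⌊874/2⌋ × 618 = 437 × 618 mm
Z4: ⌊618/2⌋ × 437 = 309 × 437 mm

309 × 437 mm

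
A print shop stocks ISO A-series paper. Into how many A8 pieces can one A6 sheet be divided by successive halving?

A6 = 105 × 148 mm; A8 = 52 × 74 mm.
Each halving step doubles the count; 2 steps from A6 to A8.
2^2 = 4.

4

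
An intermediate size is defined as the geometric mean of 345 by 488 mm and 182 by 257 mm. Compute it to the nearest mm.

251 × 354 mm

Short side: √(345 · 182) = √62790 ≈ 250.6 → 251 mm
Long side: √(488 · 257) = √125416 ≈ 354.1 → 354 mm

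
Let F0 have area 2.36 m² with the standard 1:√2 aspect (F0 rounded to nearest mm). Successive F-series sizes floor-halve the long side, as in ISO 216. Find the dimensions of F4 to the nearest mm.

Let F0's short side be w mm. w · w√2 = 2.36 m² = 2,360,000 mm², so w ≈ 1291.8 mm and w√2 ≈ 1826.9 mm → F0 = 1292 × 1827 mm.
F1: ⌊1827/2⌋ × 1292 = 913 × 1292 mm
F2: ⌊1292/2⌋ × 913 = 646 × 913 mm
F3: ⌊913/2⌋ × 646 = 456 × 646 mm
F4: ⌊646/2⌋ × 456 = 323 × 456 mm

323 × 456 mm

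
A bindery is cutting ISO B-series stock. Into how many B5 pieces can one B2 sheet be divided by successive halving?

B2 = 500 × 707 mm; B5 = 176 × 250 mm.
Each halving step doubles the count; 3 steps from B2 to B5.
2^3 = 8.

8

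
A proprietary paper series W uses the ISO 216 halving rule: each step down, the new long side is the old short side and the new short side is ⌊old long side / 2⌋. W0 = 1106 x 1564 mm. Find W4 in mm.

276 × 391 mm

W1: ⌊1564/2⌋ × 1106 = 782 × 1106 mm
W2: ⌊1106/2⌋ × 782 = 553 × 782 mm
W3: ⌊782/2⌋ × 553 = 391 × 553 mm
W4: ⌊553/2⌋ × 391 = 276 × 391 mm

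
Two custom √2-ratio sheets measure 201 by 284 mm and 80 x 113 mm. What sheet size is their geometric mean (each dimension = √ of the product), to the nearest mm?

Short side: √(201 · 80) = √16080 ≈ 126.8 → 127 mm
Long side: √(284 · 113) = √32092 ≈ 179.1 → 179 mm

127 × 179 mm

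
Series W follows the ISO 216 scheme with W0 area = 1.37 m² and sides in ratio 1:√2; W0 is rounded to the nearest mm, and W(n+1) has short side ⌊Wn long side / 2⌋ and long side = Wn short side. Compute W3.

348 × 492 mm

Let W0's short side be w mm. w · w√2 = 1.37 m² = 1,370,000 mm², so w ≈ 984.2 mm and w√2 ≈ 1391.9 mm → W0 = 984 × 1392 mm.
W1: ⌊1392/2⌋ × 984 = 696 × 984 mm
W2: ⌊984/2⌋ × 696 = 492 × 696 mm
W3: ⌊696/2⌋ × 492 = 348 × 492 mm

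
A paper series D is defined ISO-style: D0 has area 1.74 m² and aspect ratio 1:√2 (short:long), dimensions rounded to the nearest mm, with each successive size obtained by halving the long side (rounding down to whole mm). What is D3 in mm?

Let D0's short side be w mm. w · w√2 = 1.74 m² = 1,740,000 mm², so w ≈ 1109.2 mm and w√2 ≈ 1568.7 mm → D0 = 1109 × 1569 mm.
D1: ⌊1569/2⌋ × 1109 = 784 × 1109 mm
D2: ⌊1109/2⌋ × 784 = 554 × 784 mm
D3: ⌊784/2⌋ × 554 = 392 × 554 mm

392 × 554 mm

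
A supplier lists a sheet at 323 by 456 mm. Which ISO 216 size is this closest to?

C3 (324 × 458 mm)

Aspect ratio 456/323 ≈ 1.412 — close to the ISO √2 ≈ 1.414.
In the C-series (envelope sizes, between A and B): C3 = 324 × 458 mm.
Off by 3 mm total — nearest standard size.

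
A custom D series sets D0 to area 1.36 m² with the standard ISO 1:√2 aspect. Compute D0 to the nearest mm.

Let the short side be w mm. Then w · w√2 = 1.36 m² = 1,360,000 mm².
w² = 1,360,000/√2, so w ≈ 980.6 mm; long side = w√2 ≈ 1386.8 mm.

981 × 1387 mm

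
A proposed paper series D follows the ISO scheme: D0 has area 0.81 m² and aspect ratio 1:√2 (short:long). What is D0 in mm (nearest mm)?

757 × 1070 mm

Let the short side be w mm. Then w · w√2 = 0.81 m² = 810,000 mm².
w² = 810,000/√2, so w ≈ 756.8 mm; long side = w√2 ≈ 1070.3 mm.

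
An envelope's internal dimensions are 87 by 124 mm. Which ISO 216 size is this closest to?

B7 (88 × 125 mm)

Aspect ratio 124/87 ≈ 1.425 — close to the ISO √2 ≈ 1.414.
In the B-series (B0 = 1000 × 1414 mm): B7 = 88 × 125 mm.
Off by 2 mm total — nearest standard size.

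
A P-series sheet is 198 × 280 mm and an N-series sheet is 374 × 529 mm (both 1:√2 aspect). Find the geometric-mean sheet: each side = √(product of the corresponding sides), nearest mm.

272 × 385 mm

Short side: √(198 · 374) = √74052 ≈ 272.1 → 272 mm
Long side: √(280 · 529) = √148120 ≈ 384.9 → 385 mm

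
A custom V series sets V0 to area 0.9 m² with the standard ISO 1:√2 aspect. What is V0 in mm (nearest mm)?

Let the short side be w mm. Then w · w√2 = 0.9 m² = 900,000 mm².
w² = 900,000/√2, so w ≈ 797.7 mm; long side = w√2 ≈ 1128.2 mm.

798 × 1128 mm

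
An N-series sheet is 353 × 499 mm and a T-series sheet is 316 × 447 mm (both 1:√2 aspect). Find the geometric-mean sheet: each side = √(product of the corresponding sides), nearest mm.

Short side: √(353 · 316) = √111548 ≈ 334.0 → 334 mm
Long side: √(499 · 447) = √223053 ≈ 472.3 → 472 mm

334 × 472 mm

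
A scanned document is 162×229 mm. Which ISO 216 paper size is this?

C5 (162 × 229 mm)

Aspect ratio 229/162 ≈ 1.414 — close to the ISO √2 ≈ 1.414.
In the C-series (envelope sizes, between A and B): C5 = 162 × 229 mm.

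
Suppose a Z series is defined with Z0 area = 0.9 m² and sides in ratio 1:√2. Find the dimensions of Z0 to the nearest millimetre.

798 × 1128 mm

Let the short side be w mm. Then w · w√2 = 0.9 m² = 900,000 mm².
w² = 900,000/√2, so w ≈ 797.7 mm; long side = w√2 ≈ 1128.2 mm.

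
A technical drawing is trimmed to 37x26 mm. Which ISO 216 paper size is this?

Aspect ratio 37/26 ≈ 1.423 — close to the ISO √2 ≈ 1.414.
In the A-series (A0 area = 1 m²): A10 = 26 × 37 mm.

A10 (26 × 37 mm)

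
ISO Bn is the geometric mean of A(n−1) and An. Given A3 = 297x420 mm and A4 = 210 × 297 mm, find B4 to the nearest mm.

Short side: √(297 · 210) = √62370 ≈ 249.7 → 250 mm
Long side: √(420 · 297) = √124740 ≈ 353.2 → 353 mm

250 × 353 mm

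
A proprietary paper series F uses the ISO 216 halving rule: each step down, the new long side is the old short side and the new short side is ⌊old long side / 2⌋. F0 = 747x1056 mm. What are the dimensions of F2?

F1: ⌊1056/2⌋ × 747 = 528 × 747 mm
F2: ⌊747/2⌋ × 528 = 373 × 528 mm

373 × 528 mm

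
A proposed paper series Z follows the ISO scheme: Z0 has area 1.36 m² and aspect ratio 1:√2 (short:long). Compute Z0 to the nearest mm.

Let the short side be w mm. Then w · w√2 = 1.36 m² = 1,360,000 mm².
w² = 1,360,000/√2, so w ≈ 980.6 mm; long side = w√2 ≈ 1386.8 mm.

981 × 1387 mm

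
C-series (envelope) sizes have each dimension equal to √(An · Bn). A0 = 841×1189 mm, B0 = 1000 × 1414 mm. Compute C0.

Short side: √(841 · 1000) = √841000 ≈ 917.1 → 917 mm
Long side: √(1189 · 1414) = √1681246 ≈ 1296.6 → 1297 mm

917 × 1297 mm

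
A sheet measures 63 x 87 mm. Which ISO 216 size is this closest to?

Aspect ratio 87/63 ≈ 1.381 (ISO target is √2 ≈ 1.414).
In the B-series (B0 = 1000 × 1414 mm): B8 = 62 × 88 mm.
Off by 2 mm total — nearest standard size.

B8 (62 × 88 mm)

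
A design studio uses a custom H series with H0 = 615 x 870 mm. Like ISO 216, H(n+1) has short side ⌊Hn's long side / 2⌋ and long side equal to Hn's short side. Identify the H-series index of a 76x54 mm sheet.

H7

H0: 615 × 870 mm
H1: 435 × 615 mm
H2: 307 × 435 mm
H3: 217 × 307 mm
H4: 153 × 217 mm
H5: 108 × 153 mm
H6: 76 × 108 mm
H7: 54 × 76 mm
H8: 38 × 54 mm
→ matches H7.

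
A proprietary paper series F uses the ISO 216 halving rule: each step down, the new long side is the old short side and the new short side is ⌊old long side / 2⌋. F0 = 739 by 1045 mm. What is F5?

F1: ⌊1045/2⌋ × 739 = 522 × 739 mm
F2: ⌊739/2⌋ × 522 = 369 × 522 mm
F3: ⌊522/2⌋ × 369 = 261 × 369 mm
F4: ⌊369/2⌋ × 261 = 184 × 261 mm
F5: ⌊261/2⌋ × 184 = 130 × 184 mm

130 × 184 mm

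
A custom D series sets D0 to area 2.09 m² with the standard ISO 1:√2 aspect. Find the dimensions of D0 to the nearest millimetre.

1216 × 1719 mm

Let the short side be w mm. Then w · w√2 = 2.09 m² = 2,090,000 mm².
w² = 2,090,000/√2, so w ≈ 1215.7 mm; long side = w√2 ≈ 1719.2 mm.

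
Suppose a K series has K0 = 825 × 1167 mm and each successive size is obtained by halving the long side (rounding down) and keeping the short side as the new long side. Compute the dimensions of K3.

291 × 412 mm

K1: ⌊1167/2⌋ × 825 = 583 × 825 mm
K2: ⌊825/2⌋ × 583 = 412 × 583 mm
K3: ⌊583/2⌋ × 412 = 291 × 412 mm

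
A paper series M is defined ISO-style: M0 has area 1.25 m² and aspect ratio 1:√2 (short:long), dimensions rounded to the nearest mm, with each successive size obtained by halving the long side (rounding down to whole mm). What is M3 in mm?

Let M0's short side be w mm. w · w√2 = 1.25 m² = 1,250,000 mm², so w ≈ 940.2 mm and w√2 ≈ 1329.6 mm → M0 = 940 × 1330 mm.
M1: ⌊1330/2⌋ × 940 = 665 × 940 mm
M2: ⌊940/2⌋ × 665 = 470 × 665 mm
M3: ⌊665/2⌋ × 470 = 332 × 470 mm

332 × 470 mm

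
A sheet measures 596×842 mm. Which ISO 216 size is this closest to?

A1 (594 × 841 mm)

Aspect ratio 842/596 ≈ 1.413 — close to the ISO √2 ≈ 1.414.
In the A-series (A0 area = 1 m²): A1 = 594 × 841 mm.
Off by 3 mm total — nearest standard size.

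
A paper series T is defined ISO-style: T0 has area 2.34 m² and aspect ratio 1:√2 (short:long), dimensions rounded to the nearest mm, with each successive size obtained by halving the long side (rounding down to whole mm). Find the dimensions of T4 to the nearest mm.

Let T0's short side be w mm. w · w√2 = 2.34 m² = 2,340,000 mm², so w ≈ 1286.3 mm and w√2 ≈ 1819.1 mm → T0 = 1286 × 1819 mm.
T1: ⌊1819/2⌋ × 1286 = 909 × 1286 mm
T2: ⌊1286/2⌋ × 909 = 643 × 909 mm
T3: ⌊909/2⌋ × 643 = 454 × 643 mm
T4: ⌊643/2⌋ × 454 = 321 × 454 mm

321 × 454 mm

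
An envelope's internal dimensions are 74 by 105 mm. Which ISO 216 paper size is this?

A7 (74 × 105 mm)

Aspect ratio 105/74 ≈ 1.419 — close to the ISO √2 ≈ 1.414.
In the A-series (A0 area = 1 m²): A7 = 74 × 105 mm.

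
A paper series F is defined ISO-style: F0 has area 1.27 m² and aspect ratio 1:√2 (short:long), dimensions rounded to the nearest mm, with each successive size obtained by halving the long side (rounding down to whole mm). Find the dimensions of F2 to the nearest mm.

474 × 670 mm

Let F0's short side be w mm. w · w√2 = 1.27 m² = 1,270,000 mm², so w ≈ 947.6 mm and w√2 ≈ 1340.2 mm → F0 = 948 × 1340 mm.
F1: ⌊1340/2⌋ × 948 = 670 × 948 mm
F2: ⌊948/2⌋ × 670 = 474 × 670 mm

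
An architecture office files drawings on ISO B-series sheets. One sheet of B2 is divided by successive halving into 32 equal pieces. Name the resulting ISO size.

32 = 2^5, so 5 halving steps.
B2 → B3 → … → B7 after 5 steps.

B7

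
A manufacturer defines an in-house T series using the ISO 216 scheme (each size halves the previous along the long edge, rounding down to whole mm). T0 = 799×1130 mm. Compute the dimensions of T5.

141 × 199 mm

T1: ⌊1130/2⌋ × 799 = 565 × 799 mm
T2: ⌊799/2⌋ × 565 = 399 × 565 mm
T3: ⌊565/2⌋ × 399 = 282 × 399 mm
T4: ⌊399/2⌋ × 282 = 199 × 282 mm
T5: ⌊282/2⌋ × 199 = 141 × 199 mm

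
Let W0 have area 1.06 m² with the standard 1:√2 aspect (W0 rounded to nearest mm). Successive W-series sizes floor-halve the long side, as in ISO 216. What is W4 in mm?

Let W0's short side be w mm. w · w√2 = 1.06 m² = 1,060,000 mm², so w ≈ 865.8 mm and w√2 ≈ 1224.4 mm → W0 = 866 × 1224 mm.
W1: ⌊1224/2⌋ × 866 = 612 × 866 mm
W2: ⌊866/2⌋ × 612 = 433 × 612 mm
W3: ⌊612/2⌋ × 433 = 306 × 433 mm
W4: ⌊433/2⌋ × 306 = 216 × 306 mm

216 × 306 mm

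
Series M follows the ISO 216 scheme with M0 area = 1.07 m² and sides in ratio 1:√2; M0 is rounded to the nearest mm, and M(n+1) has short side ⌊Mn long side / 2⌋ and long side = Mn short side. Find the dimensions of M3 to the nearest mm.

Let M0's short side be w mm. w · w√2 = 1.07 m² = 1,070,000 mm², so w ≈ 869.8 mm and w√2 ≈ 1230.1 mm → M0 = 870 × 1230 mm.
M1: ⌊1230/2⌋ × 870 = 615 × 870 mm
M2: ⌊870/2⌋ × 615 = 435 × 615 mm
M3: ⌊615/2⌋ × 435 = 307 × 435 mm

307 × 435 mm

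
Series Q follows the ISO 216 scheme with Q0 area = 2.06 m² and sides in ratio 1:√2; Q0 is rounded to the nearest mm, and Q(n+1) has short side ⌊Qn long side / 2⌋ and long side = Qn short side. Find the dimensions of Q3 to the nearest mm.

426 × 603 mm

Let Q0's short side be w mm. w · w√2 = 2.06 m² = 2,060,000 mm², so w ≈ 1206.9 mm and w√2 ≈ 1706.8 mm → Q0 = 1207 × 1707 mm.
Q1: ⌊1707/2⌋ × 1207 = 853 × 1207 mm
Q2: ⌊1207/2⌋ × 853 = 603 × 853 mm
Q3: ⌊853/2⌋ × 603 = 426 × 603 mm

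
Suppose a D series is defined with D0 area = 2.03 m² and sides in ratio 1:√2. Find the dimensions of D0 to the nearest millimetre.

Let the short side be w mm. Then w · w√2 = 2.03 m² = 2,030,000 mm².
w² = 2,030,000/√2, so w ≈ 1198.1 mm; long side = w√2 ≈ 1694.4 mm.

1198 × 1694 mm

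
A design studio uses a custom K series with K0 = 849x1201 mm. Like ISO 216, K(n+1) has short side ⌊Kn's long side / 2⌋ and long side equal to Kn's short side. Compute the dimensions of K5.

K1: ⌊1201/2⌋ × 849 = 600 × 849 mm
K2: ⌊849/2⌋ × 600 = 424 × 600 mm
K3: ⌊600/2⌋ × 424 = 300 × 424 mm
K4: ⌊424/2⌋ × 300 = 212 × 300 mm
K5: ⌊300/2⌋ × 212 = 150 × 212 mm

150 × 212 mm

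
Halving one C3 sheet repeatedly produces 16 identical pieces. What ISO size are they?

C7

16 = 2^4, so 4 halving steps.
C3 → C4 → … → C7 after 4 steps.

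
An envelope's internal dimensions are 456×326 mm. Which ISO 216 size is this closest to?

Aspect ratio 456/326 ≈ 1.399 (ISO target is √2 ≈ 1.414).
In the C-series (envelope sizes, between A and B): C3 = 324 × 458 mm.
Off by 4 mm total — nearest standard size.

C3 (324 × 458 mm)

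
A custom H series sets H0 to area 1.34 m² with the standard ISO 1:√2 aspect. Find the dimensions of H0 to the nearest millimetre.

Let the short side be w mm. Then w · w√2 = 1.34 m² = 1,340,000 mm².
w² = 1,340,000/√2, so w ≈ 973.4 mm; long side = w√2 ≈ 1376.6 mm.

973 × 1377 mm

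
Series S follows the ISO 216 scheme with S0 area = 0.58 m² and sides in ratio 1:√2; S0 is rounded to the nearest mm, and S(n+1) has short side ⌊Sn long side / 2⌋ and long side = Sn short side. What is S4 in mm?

160 × 226 mm

Let S0's short side be w mm. w · w√2 = 0.58 m² = 580,000 mm², so w ≈ 640.4 mm and w√2 ≈ 905.7 mm → S0 = 640 × 906 mm.
S1: ⌊906/2⌋ × 640 = 453 × 640 mm
S2: ⌊640/2⌋ × 453 = 320 × 453 mm
S3: ⌊453/2⌋ × 320 = 226 × 320 mm
S4: ⌊320/2⌋ × 226 = 160 × 226 mm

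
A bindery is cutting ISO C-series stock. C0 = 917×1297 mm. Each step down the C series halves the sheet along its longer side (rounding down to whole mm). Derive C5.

162 × 229 mm

C1: ⌊1297/2⌋ × 917 = 648 × 917 mm
C2: ⌊917/2⌋ × 648 = 458 × 648 mm
C3: ⌊648/2⌋ × 458 = 324 × 458 mm
C4: ⌊458/2⌋ × 324 = 229 × 324 mm
C5: ⌊324/2⌋ × 229 = 162 × 229 mm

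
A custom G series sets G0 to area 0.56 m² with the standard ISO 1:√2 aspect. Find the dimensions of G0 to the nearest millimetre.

629 × 890 mm

Let the short side be w mm. Then w · w√2 = 0.56 m² = 560,000 mm².
w² = 560,000/√2, so w ≈ 629.3 mm; long side = w√2 ≈ 889.9 mm.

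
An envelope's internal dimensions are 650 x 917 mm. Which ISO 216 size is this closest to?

Aspect ratio 917/650 ≈ 1.411 — close to the ISO √2 ≈ 1.414.
In the C-series (envelope sizes, between A and B): C1 = 648 × 917 mm.
Off by 2 mm total — nearest standard size.

C1 (648 × 917 mm)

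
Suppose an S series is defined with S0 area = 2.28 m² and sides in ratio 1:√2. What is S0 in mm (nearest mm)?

Let the short side be w mm. Then w · w√2 = 2.28 m² = 2,280,000 mm².
w² = 2,280,000/√2, so w ≈ 1269.7 mm; long side = w√2 ≈ 1795.7 mm.

1270 × 1796 mm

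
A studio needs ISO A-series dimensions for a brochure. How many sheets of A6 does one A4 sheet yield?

4

Each ISO step halves the sheet: 1 × A4 → 2 × A5 → 4 × A6
From A4 to A6 is 2 halving steps: 2^2 = 4.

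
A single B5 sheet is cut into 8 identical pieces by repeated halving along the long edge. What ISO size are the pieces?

B8

8 = 2^3, so 3 halving steps.
B5 → B6 → … → B8 after 3 steps.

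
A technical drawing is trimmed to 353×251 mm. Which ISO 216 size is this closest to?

B4 (250 × 353 mm)

Aspect ratio 353/251 ≈ 1.406 — close to the ISO √2 ≈ 1.414.
In the B-series (B0 = 1000 × 1414 mm): B4 = 250 × 353 mm.
Off by 1 mm total — nearest standard size.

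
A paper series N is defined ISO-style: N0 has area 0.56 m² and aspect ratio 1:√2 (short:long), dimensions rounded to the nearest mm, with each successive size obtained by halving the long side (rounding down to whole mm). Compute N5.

Let N0's short side be w mm. w · w√2 = 0.56 m² = 560,000 mm², so w ≈ 629.3 mm and w√2 ≈ 889.9 mm → N0 = 629 × 890 mm.
N1: ⌊890/2⌋ × 629 = 445 × 629 mm
N2: ⌊629/2⌋ × 445 = 314 × 445 mm
N3: ⌊445/2⌋ × 314 = 222 × 314 mm
N4: ⌊314/2⌋ × 222 = 157 × 222 mm
N5: ⌊222/2⌋ × 157 = 111 × 157 mm

111 × 157 mm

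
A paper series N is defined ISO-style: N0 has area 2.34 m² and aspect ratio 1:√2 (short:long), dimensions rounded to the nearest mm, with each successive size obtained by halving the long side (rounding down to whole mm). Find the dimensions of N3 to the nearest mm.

Let N0's short side be w mm. w · w√2 = 2.34 m² = 2,340,000 mm², so w ≈ 1286.3 mm and w√2 ≈ 1819.1 mm → N0 = 1286 × 1819 mm.
N1: ⌊1819/2⌋ × 1286 = 909 × 1286 mm
N2: ⌊1286/2⌋ × 909 = 643 × 909 mm
N3: ⌊909/2⌋ × 643 = 454 × 643 mm

454 × 643 mm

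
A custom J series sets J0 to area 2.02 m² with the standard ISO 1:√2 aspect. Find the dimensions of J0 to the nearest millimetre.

Let the short side be w mm. Then w · w√2 = 2.02 m² = 2,020,000 mm².
w² = 2,020,000/√2, so w ≈ 1195.1 mm; long side = w√2 ≈ 1690.2 mm.

1195 × 1690 mm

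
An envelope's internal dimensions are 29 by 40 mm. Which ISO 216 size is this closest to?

C10 (28 × 40 mm)

Aspect ratio 40/29 ≈ 1.379 (ISO target is √2 ≈ 1.414).
In the C-series (envelope sizes, between A and B): C10 = 28 × 40 mm.
Off by 1 mm total — nearest standard size.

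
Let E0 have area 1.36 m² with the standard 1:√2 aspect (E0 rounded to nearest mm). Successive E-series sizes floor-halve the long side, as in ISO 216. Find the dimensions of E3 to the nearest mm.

Let E0's short side be w mm. w · w√2 = 1.36 m² = 1,360,000 mm², so w ≈ 980.6 mm and w√2 ≈ 1386.8 mm → E0 = 981 × 1387 mm.
E1: ⌊1387/2⌋ × 981 = 693 × 981 mm
E2: ⌊981/2⌋ × 693 = 490 × 693 mm
E3: ⌊693/2⌋ × 490 = 346 × 490 mm

346 × 490 mm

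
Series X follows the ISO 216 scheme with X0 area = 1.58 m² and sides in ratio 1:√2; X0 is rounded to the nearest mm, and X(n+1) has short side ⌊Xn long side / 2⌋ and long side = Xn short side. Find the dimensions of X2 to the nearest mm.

Let X0's short side be w mm. w · w√2 = 1.58 m² = 1,580,000 mm², so w ≈ 1057.0 mm and w√2 ≈ 1494.8 mm → X0 = 1057 × 1495 mm.
X1: ⌊1495/2⌋ × 1057 = 747 × 1057 mm
X2: ⌊1057/2⌋ × 747 = 528 × 747 mm

528 × 747 mm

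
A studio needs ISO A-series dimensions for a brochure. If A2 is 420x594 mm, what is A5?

A3: ⌊594/2⌋ × 420 = 297 × 420 mm
A4: ⌊420/2⌋ × 297 = 210 × 297 mm
A5: ⌊297/2⌋ × 210 = 148 × 210 mm

148 × 210 mm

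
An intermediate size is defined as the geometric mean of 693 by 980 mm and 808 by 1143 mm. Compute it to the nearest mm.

748 × 1058 mm

Short side: √(693 · 808) = √559944 ≈ 748.3 → 748 mm
Long side: √(980 · 1143) = √1120140 ≈ 1058.4 → 1058 mm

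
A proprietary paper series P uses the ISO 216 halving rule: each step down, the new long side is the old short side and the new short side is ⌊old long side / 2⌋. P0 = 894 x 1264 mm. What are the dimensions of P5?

P1: ⌊1264/2⌋ × 894 = 632 × 894 mm
P2: ⌊894/2⌋ × 632 = 447 × 632 mm
P3: ⌊632/2⌋ × 447 = 316 × 447 mm
P4: ⌊447/2⌋ × 316 = 223 × 316 mm
P5: ⌊316/2⌋ × 223 = 158 × 223 mm

158 × 223 mm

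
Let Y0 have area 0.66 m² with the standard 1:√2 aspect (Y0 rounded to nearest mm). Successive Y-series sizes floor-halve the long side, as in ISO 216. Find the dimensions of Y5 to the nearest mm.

Let Y0's short side be w mm. w · w√2 = 0.66 m² = 660,000 mm², so w ≈ 683.1 mm and w√2 ≈ 966.1 mm → Y0 = 683 × 966 mm.
Y1: ⌊966/2⌋ × 683 = 483 × 683 mm
Y2: ⌊683/2⌋ × 483 = 341 × 483 mm
Y3: ⌊483/2⌋ × 341 = 241 × 341 mm
Y4: ⌊341/2⌋ × 241 = 170 × 241 mm
Y5: ⌊241/2⌋ × 170 = 120 × 170 mm

120 × 170 mm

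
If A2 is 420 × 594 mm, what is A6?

A3: ⌊594/2⌋ × 420 = 297 × 420 mm
A4: ⌊420/2⌋ × 297 = 210 × 297 mm
A5: ⌊297/2⌋ × 210 = 148 × 210 mm
A6: ⌊210/2⌋ × 148 = 105 × 148 mm

105 × 148 mm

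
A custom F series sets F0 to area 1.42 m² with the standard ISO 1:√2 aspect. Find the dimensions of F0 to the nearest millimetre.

1002 × 1417 mm

Let the short side be w mm. Then w · w√2 = 1.42 m² = 1,420,000 mm².
w² = 1,420,000/√2, so w ≈ 1002.0 mm; long side = w√2 ≈ 1417.1 mm.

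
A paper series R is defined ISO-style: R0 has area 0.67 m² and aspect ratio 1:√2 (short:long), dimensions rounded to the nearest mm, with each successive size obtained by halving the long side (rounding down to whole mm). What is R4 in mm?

Let R0's short side be w mm. w · w√2 = 0.67 m² = 670,000 mm², so w ≈ 688.3 mm and w√2 ≈ 973.4 mm → R0 = 688 × 973 mm.
R1: ⌊973/2⌋ × 688 = 486 × 688 mm
R2: ⌊688/2⌋ × 486 = 344 × 486 mm
R3: ⌊486/2⌋ × 344 = 243 × 344 mm
R4: ⌊344/2⌋ × 243 = 172 × 243 mm

172 × 243 mm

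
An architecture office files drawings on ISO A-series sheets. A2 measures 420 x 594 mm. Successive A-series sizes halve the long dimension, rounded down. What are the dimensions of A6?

A3: ⌊594/2⌋ × 420 = 297 × 420 mm
A4: ⌊420/2⌋ × 297 = 210 × 297 mm
A5: ⌊297/2⌋ × 210 = 148 × 210 mm
A6: ⌊210/2⌋ × 148 = 105 × 148 mm

105 × 148 mm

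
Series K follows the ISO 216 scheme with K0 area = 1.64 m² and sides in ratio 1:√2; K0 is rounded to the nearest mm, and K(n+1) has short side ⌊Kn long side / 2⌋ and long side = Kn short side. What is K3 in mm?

380 × 538 mm

Let K0's short side be w mm. w · w√2 = 1.64 m² = 1,640,000 mm², so w ≈ 1076.9 mm and w√2 ≈ 1522.9 mm → K0 = 1077 × 1523 mm.
K1: ⌊1523/2⌋ × 1077 = 761 × 1077 mm
K2: ⌊1077/2⌋ × 761 = 538 × 761 mm
K3: ⌊761/2⌋ × 538 = 380 × 538 mm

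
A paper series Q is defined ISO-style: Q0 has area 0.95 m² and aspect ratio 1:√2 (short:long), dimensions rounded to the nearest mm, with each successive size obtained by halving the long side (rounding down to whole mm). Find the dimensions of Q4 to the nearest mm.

Let Q0's short side be w mm. w · w√2 = 0.95 m² = 950,000 mm², so w ≈ 819.6 mm and w√2 ≈ 1159.1 mm → Q0 = 820 × 1159 mm.
Q1: ⌊1159/2⌋ × 820 = 579 × 820 mm
Q2: ⌊820/2⌋ × 579 = 410 × 579 mm
Q3: ⌊579/2⌋ × 410 = 289 × 410 mm
Q4: ⌊410/2⌋ × 289 = 205 × 289 mm

205 × 289 mm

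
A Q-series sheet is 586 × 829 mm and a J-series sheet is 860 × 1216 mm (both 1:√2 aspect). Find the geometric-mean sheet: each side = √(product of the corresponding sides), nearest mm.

710 × 1004 mm

Short side: √(586 · 860) = √503960 ≈ 709.9 → 710 mm
Long side: √(829 · 1216) = √1008064 ≈ 1004.0 → 1004 mm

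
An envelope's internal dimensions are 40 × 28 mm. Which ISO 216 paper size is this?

C10 (28 × 40 mm)

Aspect ratio 40/28 ≈ 1.429 — close to the ISO √2 ≈ 1.414.
In the C-series (envelope sizes, between A and B): C10 = 28 × 40 mm.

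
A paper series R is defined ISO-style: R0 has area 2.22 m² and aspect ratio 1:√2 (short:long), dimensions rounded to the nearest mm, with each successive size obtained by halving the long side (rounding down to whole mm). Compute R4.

313 × 443 mm

Let R0's short side be w mm. w · w√2 = 2.22 m² = 2,220,000 mm², so w ≈ 1252.9 mm and w√2 ≈ 1771.9 mm → R0 = 1253 × 1772 mm.
R1: ⌊1772/2⌋ × 1253 = 886 × 1253 mm
R2: ⌊1253/2⌋ × 886 = 626 × 886 mm
R3: ⌊886/2⌋ × 626 = 443 × 626 mm
R4: ⌊626/2⌋ × 443 = 313 × 443 mm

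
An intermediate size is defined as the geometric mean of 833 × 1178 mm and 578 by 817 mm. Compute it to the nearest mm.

694 × 981 mm

Short side: √(833 · 578) = √481474 ≈ 693.9 → 694 mm
Long side: √(1178 · 817) = √962426 ≈ 981.0 → 981 mm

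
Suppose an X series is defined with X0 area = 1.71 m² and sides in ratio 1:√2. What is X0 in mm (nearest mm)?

Let the short side be w mm. Then w · w√2 = 1.71 m² = 1,710,000 mm².
w² = 1,710,000/√2, so w ≈ 1099.6 mm; long side = w√2 ≈ 1555.1 mm.

1100 × 1555 mm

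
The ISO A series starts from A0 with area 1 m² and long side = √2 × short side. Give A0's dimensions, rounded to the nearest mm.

841 × 1189 mm

Let the short side be w mm. Then the long side is w√2 and w · w√2 = 10⁶ mm².
w² = 10⁶/√2, so w = 1000 / 2^(1/4) ≈ 840.9 mm; long side = 1000 · 2^(1/4) ≈ 1189.2 mm.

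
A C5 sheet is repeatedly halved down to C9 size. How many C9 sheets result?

16

C5 = 162 × 229 mm; C9 = 40 × 57 mm.
Each halving step doubles the count; 4 steps from C5 to C9.
2^4 = 16.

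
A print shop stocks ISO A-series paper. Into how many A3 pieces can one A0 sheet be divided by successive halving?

A0 = 841 × 1189 mm; A3 = 297 × 420 mm.
Each halving step doubles the count; 3 steps from A0 to A3.
2^3 = 8.

8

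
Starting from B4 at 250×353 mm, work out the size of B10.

31 × 44 mm

B5: ⌊353/2⌋ × 250 = 176 × 250 mm
B6: ⌊250/2⌋ × 176 = 125 × 176 mm
B7: ⌊176/2⌋ × 125 = 88 × 125 mm
B8: ⌊125/2⌋ × 88 = 62 × 88 mm
B9: ⌊88/2⌋ × 62 = 44 × 62 mm
B10: ⌊62/2⌋ × 44 = 31 × 44 mm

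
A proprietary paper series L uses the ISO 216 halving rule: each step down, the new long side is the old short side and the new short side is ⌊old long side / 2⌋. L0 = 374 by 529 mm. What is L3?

L1: ⌊529/2⌋ × 374 = 264 × 374 mm
L2: ⌊374/2⌋ × 264 = 187 × 264 mm
L3: ⌊264/2⌋ × 187 = 132 × 187 mm

132 × 187 mm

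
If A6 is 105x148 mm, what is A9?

A7: ⌊148/2⌋ × 105 = 74 × 105 mm
A8: ⌊105/2⌋ × 74 = 52 × 74 mm
A9: ⌊74/2⌋ × 52 = 37 × 52 mm

37 × 52 mm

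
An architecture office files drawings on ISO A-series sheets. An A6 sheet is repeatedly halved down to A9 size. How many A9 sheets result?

Each ISO step halves the sheet: 1 × A6 → 2 × A7 → 4 × A8 → 8 × A9
From A6 to A9 is 3 halving steps: 2^3 = 8.

8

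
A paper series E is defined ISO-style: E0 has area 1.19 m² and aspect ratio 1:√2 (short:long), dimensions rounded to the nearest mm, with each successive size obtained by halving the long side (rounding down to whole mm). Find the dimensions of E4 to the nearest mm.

Let E0's short side be w mm. w · w√2 = 1.19 m² = 1,190,000 mm², so w ≈ 917.3 mm and w√2 ≈ 1297.3 mm → E0 = 917 × 1297 mm.
E1: ⌊1297/2⌋ × 917 = 648 × 917 mm
E2: ⌊917/2⌋ × 648 = 458 × 648 mm
E3: ⌊648/2⌋ × 458 = 324 × 458 mm
E4: ⌊458/2⌋ × 324 = 229 × 324 mm

229 × 324 mm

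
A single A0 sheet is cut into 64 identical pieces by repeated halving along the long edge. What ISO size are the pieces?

A6

64 = 2^6, so 6 halving steps.
A0 → A1 → … → A6 after 6 steps.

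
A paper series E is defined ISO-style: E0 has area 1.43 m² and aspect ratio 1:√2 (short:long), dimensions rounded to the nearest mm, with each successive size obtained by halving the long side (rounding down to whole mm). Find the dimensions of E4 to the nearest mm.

Let E0's short side be w mm. w · w√2 = 1.43 m² = 1,430,000 mm², so w ≈ 1005.6 mm and w√2 ≈ 1422.1 mm → E0 = 1006 × 1422 mm.
E1: ⌊1422/2⌋ × 1006 = 711 × 1006 mm
E2: ⌊1006/2⌋ × 711 = 503 × 711 mm
E3: ⌊711/2⌋ × 503 = 355 × 503 mm
E4: ⌊503/2⌋ × 355 = 251 × 355 mm

251 × 355 mm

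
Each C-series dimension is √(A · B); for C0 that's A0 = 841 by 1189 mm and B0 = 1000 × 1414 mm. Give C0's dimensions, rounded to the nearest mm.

917 × 1297 mm

Short: √(841 · 1000) = √841000 ≈ 917.1 mm.
Long: √(1189 · 1414) = √1681246 ≈ 1296.6 mm.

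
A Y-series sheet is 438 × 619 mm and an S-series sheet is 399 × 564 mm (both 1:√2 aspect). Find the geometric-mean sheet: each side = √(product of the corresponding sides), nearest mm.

418 × 591 mm

Short side: √(438 · 399) = √174762 ≈ 418.0 → 418 mm
Long side: √(619 · 564) = √349116 ≈ 590.9 → 591 mm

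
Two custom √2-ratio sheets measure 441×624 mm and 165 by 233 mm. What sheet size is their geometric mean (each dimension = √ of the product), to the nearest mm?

270 × 381 mm

Short side: √(441 · 165) = √72765 ≈ 269.7 → 270 mm
Long side: √(624 · 233) = √145392 ≈ 381.3 → 381 mm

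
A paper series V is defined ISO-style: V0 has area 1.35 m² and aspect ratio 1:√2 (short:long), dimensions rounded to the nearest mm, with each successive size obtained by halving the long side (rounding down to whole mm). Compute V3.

345 × 488 mm

Let V0's short side be w mm. w · w√2 = 1.35 m² = 1,350,000 mm², so w ≈ 977.0 mm and w√2 ≈ 1381.7 mm → V0 = 977 × 1382 mm.
V1: ⌊1382/2⌋ × 977 = 691 × 977 mm
V2: ⌊977/2⌋ × 691 = 488 × 691 mm
V3: ⌊691/2⌋ × 488 = 345 × 488 mm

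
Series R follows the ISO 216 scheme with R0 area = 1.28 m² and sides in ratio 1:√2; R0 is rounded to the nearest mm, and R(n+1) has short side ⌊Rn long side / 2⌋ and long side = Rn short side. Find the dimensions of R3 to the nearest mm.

Let R0's short side be w mm. w · w√2 = 1.28 m² = 1,280,000 mm², so w ≈ 951.4 mm and w√2 ≈ 1345.4 mm → R0 = 951 × 1345 mm.
R1: ⌊1345/2⌋ × 951 = 672 × 951 mm
R2: ⌊951/2⌋ × 672 = 475 × 672 mm
R3: ⌊672/2⌋ × 475 = 336 × 475 mm

336 × 475 mm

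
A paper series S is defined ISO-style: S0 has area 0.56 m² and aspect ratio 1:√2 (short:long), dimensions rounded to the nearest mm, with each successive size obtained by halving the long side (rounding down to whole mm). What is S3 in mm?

222 × 314 mm

Let S0's short side be w mm. w · w√2 = 0.56 m² = 560,000 mm², so w ≈ 629.3 mm and w√2 ≈ 889.9 mm → S0 = 629 × 890 mm.
S1: ⌊890/2⌋ × 629 = 445 × 629 mm
S2: ⌊629/2⌋ × 445 = 314 × 445 mm
S3: ⌊445/2⌋ × 314 = 222 × 314 mm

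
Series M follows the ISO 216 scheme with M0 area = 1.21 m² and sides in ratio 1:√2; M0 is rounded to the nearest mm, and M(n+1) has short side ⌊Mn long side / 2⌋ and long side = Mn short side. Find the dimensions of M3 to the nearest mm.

327 × 462 mm

Let M0's short side be w mm. w · w√2 = 1.21 m² = 1,210,000 mm², so w ≈ 925.0 mm and w√2 ≈ 1308.1 mm → M0 = 925 × 1308 mm.
M1: ⌊1308/2⌋ × 925 = 654 × 925 mm
M2: ⌊925/2⌋ × 654 = 462 × 654 mm
M3: ⌊654/2⌋ × 462 = 327 × 462 mm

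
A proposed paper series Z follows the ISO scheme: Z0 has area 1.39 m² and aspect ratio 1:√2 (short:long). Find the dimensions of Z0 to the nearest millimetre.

991 × 1402 mm

Let the short side be w mm. Then w · w√2 = 1.39 m² = 1,390,000 mm².
w² = 1,390,000/√2, so w ≈ 991.4 mm; long side = w√2 ≈ 1402.1 mm.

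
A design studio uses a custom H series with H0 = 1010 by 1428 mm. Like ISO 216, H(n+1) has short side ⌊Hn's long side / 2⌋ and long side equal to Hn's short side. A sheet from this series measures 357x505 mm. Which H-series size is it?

H0: 1010 × 1428 mm
H1: 714 × 1010 mm
H2: 505 × 714 mm
H3: 357 × 505 mm
H4: 252 × 357 mm
→ matches H3.

H3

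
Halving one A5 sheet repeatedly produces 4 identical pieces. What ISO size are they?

A7

4 = 2^2, so 2 halving steps.
A5 → A6 → … → A7 after 2 steps.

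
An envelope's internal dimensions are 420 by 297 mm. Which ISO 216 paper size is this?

Aspect ratio 420/297 ≈ 1.414 — close to the ISO √2 ≈ 1.414.
In the A-series (A0 area = 1 m²): A3 = 297 × 420 mm.

A3 (297 × 420 mm)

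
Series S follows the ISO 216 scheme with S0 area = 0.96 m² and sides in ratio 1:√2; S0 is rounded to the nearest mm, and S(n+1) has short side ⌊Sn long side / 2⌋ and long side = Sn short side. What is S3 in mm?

291 × 412 mm

Let S0's short side be w mm. w · w√2 = 0.96 m² = 960,000 mm², so w ≈ 823.9 mm and w√2 ≈ 1165.2 mm → S0 = 824 × 1165 mm.
S1: ⌊1165/2⌋ × 824 = 582 × 824 mm
S2: ⌊824/2⌋ × 582 = 412 × 582 mm
S3: ⌊582/2⌋ × 412 = 291 × 412 mm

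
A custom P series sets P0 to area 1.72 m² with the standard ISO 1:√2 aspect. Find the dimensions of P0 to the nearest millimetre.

1103 × 1560 mm

Let the short side be w mm. Then w · w√2 = 1.72 m² = 1,720,000 mm².
w² = 1,720,000/√2, so w ≈ 1102.8 mm; long side = w√2 ≈ 1559.6 mm.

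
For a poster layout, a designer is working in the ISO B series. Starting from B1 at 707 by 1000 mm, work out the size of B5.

176 × 250 mm

B2: ⌊1000/2⌋ × 707 = 500 × 707 mm
B3: ⌊707/2⌋ × 500 = 353 × 500 mm
B4: ⌊500/2⌋ × 353 = 250 × 353 mm
B5: ⌊353/2⌋ × 250 = 176 × 250 mm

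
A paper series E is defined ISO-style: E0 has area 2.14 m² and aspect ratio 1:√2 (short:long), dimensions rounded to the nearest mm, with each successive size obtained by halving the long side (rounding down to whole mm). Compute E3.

435 × 615 mm

Let E0's short side be w mm. w · w√2 = 2.14 m² = 2,140,000 mm², so w ≈ 1230.1 mm and w√2 ≈ 1739.7 mm → E0 = 1230 × 1740 mm.
E1: ⌊1740/2⌋ × 1230 = 870 × 1230 mm
E2: ⌊1230/2⌋ × 870 = 615 × 870 mm
E3: ⌊870/2⌋ × 615 = 435 × 615 mm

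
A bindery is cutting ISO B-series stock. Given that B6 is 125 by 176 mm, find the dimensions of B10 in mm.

31 × 44 mm

B7: ⌊176/2⌋ × 125 = 88 × 125 mm
B8: ⌊125/2⌋ × 88 = 62 × 88 mm
B9: ⌊88/2⌋ × 62 = 44 × 62 mm
B10: ⌊62/2⌋ × 44 = 31 × 44 mm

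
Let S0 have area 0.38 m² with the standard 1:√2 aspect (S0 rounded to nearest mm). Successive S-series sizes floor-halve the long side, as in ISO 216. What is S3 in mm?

183 × 259 mm

Let S0's short side be w mm. w · w√2 = 0.38 m² = 380,000 mm², so w ≈ 518.4 mm and w√2 ≈ 733.1 mm → S0 = 518 × 733 mm.
S1: ⌊733/2⌋ × 518 = 366 × 518 mm
S2: ⌊518/2⌋ × 366 = 259 × 366 mm
S3: ⌊366/2⌋ × 259 = 183 × 259 mm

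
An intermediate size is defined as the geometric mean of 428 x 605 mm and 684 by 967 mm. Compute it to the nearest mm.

541 × 765 mm

Short side: √(428 · 684) = √292752 ≈ 541.1 → 541 mm
Long side: √(605 · 967) = √585035 ≈ 764.9 → 765 mm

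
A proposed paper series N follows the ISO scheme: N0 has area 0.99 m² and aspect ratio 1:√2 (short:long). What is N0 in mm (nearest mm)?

837 × 1183 mm

Let the short side be w mm. Then w · w√2 = 0.99 m² = 990,000 mm².
w² = 990,000/√2, so w ≈ 836.7 mm; long side = w√2 ≈ 1183.2 mm.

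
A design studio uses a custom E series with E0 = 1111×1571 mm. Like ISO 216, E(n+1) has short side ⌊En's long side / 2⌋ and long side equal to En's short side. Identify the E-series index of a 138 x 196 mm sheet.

E6

E0: 1111 × 1571 mm
E1: 785 × 1111 mm
E2: 555 × 785 mm
E3: 392 × 555 mm
E4: 277 × 392 mm
E5: 196 × 277 mm
E6: 138 × 196 mm
E7: 98 × 138 mm
→ matches E6.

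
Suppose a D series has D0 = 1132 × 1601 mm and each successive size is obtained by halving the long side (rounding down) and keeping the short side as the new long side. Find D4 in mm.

D1: ⌊1601/2⌋ × 1132 = 800 × 1132 mm
D2: ⌊1132/2⌋ × 800 = 566 × 800 mm
D3: ⌊800/2⌋ × 566 = 400 × 566 mm
D4: ⌊566/2⌋ × 400 = 283 × 400 mm

283 × 400 mm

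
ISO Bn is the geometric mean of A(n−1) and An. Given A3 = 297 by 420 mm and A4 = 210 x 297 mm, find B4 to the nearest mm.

Short side: √(297 · 210) = √62370 ≈ 249.7 → 250 mm
Long side: √(420 · 297) = √124740 ≈ 353.2 → 353 mm

250 × 353 mm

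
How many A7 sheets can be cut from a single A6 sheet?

A6 = 105 × 148 mm; A7 = 74 × 105 mm.
Each halving step doubles the count; 1 step from A6 to A7.
2^1 = 2.

2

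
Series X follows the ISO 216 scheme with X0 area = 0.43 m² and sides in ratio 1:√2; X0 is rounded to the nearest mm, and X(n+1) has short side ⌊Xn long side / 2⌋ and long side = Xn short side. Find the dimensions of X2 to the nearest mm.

275 × 390 mm

Let X0's short side be w mm. w · w√2 = 0.43 m² = 430,000 mm², so w ≈ 551.4 mm and w√2 ≈ 779.8 mm → X0 = 551 × 780 mm.
X1: ⌊780/2⌋ × 551 = 390 × 551 mm
X2: ⌊551/2⌋ × 390 = 275 × 390 mm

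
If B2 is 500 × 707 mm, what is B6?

125 × 176 mm

B3: ⌊707/2⌋ × 500 = 353 × 500 mm
B4: ⌊500/2⌋ × 353 = 250 × 353 mm
B5: ⌊353/2⌋ × 250 = 176 × 250 mm
B6: ⌊250/2⌋ × 176 = 125 × 176 mm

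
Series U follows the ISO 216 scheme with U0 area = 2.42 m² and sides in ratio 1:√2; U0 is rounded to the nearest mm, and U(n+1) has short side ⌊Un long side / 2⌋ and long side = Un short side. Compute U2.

654 × 925 mm

Let U0's short side be w mm. w · w√2 = 2.42 m² = 2,420,000 mm², so w ≈ 1308.1 mm and w√2 ≈ 1850.0 mm → U0 = 1308 × 1850 mm.
U1: ⌊1850/2⌋ × 1308 = 925 × 1308 mm
U2: ⌊1308/2⌋ × 925 = 654 × 925 mm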